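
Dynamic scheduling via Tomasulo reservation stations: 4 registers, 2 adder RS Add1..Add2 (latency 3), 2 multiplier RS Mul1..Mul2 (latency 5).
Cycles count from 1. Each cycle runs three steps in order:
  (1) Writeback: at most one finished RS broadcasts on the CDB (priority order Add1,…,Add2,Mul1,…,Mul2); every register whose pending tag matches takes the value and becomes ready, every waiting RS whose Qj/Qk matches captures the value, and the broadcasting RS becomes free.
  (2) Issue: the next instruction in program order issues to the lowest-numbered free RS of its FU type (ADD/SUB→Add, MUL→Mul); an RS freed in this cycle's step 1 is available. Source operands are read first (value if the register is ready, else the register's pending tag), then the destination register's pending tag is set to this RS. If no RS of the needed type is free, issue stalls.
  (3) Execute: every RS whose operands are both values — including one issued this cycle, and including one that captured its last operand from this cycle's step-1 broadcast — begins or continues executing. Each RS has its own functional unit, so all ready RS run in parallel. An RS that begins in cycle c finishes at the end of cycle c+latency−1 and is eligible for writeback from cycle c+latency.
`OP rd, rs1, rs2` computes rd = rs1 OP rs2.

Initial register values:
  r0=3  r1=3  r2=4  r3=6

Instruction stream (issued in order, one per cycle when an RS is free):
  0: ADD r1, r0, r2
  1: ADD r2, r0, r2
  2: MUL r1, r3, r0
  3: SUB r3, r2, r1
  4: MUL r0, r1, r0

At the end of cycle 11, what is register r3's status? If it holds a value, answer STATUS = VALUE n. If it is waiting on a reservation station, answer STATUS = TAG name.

STATUS = VALUE -11

  c1: issue ADD r1<-Add1  regs: r0:3,r1:Add1,r2:4,r3:6
  c2: issue ADD r2<-Add2  regs: r0:3,r1:Add1,r2:Add2,r3:6
  c3: issue MUL r1<-Mul1  regs: r0:3,r1:Mul1,r2:Add2,r3:6
  c4: CDB Add1=7; issue SUB r3<-Add1  regs: r0:3,r1:Mul1,r2:Add2,r3:Add1
  c5: CDB Add2=7; issue MUL r0<-Mul2  regs: r0:Mul2,r1:Mul1,r2:7,r3:Add1
  c6: -  regs: r0:Mul2,r1:Mul1,r2:7,r3:Add1
  c7: -  regs: r0:Mul2,r1:Mul1,r2:7,r3:Add1
  c8: CDB Mul1=18  regs: r0:Mul2,r1:18,r2:7,r3:Add1
  c9: -  regs: r0:Mul2,r1:18,r2:7,r3:Add1
  c10: -  regs: r0:Mul2,r1:18,r2:7,r3:Add1
  c11: CDB Add1=-11  regs: r0:Mul2,r1:18,r2:7,r3:-11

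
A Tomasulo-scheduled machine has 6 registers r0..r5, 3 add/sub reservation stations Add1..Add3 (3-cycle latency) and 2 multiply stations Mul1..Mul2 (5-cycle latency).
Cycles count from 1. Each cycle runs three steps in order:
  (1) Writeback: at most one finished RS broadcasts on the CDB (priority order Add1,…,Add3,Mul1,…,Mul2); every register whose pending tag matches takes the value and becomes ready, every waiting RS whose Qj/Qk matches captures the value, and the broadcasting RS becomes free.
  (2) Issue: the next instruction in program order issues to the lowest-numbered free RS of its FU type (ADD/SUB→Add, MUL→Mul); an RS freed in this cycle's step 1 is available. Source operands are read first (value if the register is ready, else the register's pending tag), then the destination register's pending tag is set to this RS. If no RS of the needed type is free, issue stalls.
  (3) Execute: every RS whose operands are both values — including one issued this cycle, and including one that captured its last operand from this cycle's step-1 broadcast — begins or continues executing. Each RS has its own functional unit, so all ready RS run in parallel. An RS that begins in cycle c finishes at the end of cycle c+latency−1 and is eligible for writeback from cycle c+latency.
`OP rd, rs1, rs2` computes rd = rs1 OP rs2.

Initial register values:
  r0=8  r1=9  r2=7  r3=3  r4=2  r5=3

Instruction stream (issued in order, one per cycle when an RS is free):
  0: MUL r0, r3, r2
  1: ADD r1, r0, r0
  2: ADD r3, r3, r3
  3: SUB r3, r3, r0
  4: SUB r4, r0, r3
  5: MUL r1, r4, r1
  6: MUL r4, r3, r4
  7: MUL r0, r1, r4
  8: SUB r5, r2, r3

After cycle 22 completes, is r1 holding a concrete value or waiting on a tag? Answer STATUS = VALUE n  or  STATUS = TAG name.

c1: issue MUL r0<-Mul1 | r0:Mul1,r1:9,r2:7,r3:3,r4:2,r5:3
c2: issue ADD r1<-Add1 | r0:Mul1,r1:Add1,r2:7,r3:3,r4:2,r5:3
c3: issue ADD r3<-Add2 | r0:Mul1,r1:Add1,r2:7,r3:Add2,r4:2,r5:3
c4: issue SUB r3<-Add3 | r0:Mul1,r1:Add1,r2:7,r3:Add3,r4:2,r5:3
c5: stall | r0:Mul1,r1:Add1,r2:7,r3:Add3,r4:2,r5:3
c6: CDB Add2=6; issue SUB r4<-Add2 | r0:Mul1,r1:Add1,r2:7,r3:Add3,r4:Add2,r5:3
c7: CDB Mul1=21; issue MUL r1<-Mul1 | r0:21,r1:Mul1,r2:7,r3:Add3,r4:Add2,r5:3
c8: issue MUL r4<-Mul2 | r0:21,r1:Mul1,r2:7,r3:Add3,r4:Mul2,r5:3
c9: stall | r0:21,r1:Mul1,r2:7,r3:Add3,r4:Mul2,r5:3
c10: CDB Add1=42; stall | r0:21,r1:Mul1,r2:7,r3:Add3,r4:Mul2,r5:3
c11: CDB Add3=-15; stall | r0:21,r1:Mul1,r2:7,r3:-15,r4:Mul2,r5:3
c12: stall | r0:21,r1:Mul1,r2:7,r3:-15,r4:Mul2,r5:3
c13: stall | r0:21,r1:Mul1,r2:7,r3:-15,r4:Mul2,r5:3
c14: CDB Add2=36; stall | r0:21,r1:Mul1,r2:7,r3:-15,r4:Mul2,r5:3
c15: stall | r0:21,r1:Mul1,r2:7,r3:-15,r4:Mul2,r5:3
c16: stall | r0:21,r1:Mul1,r2:7,r3:-15,r4:Mul2,r5:3
c17: stall | r0:21,r1:Mul1,r2:7,r3:-15,r4:Mul2,r5:3
c18: stall | r0:21,r1:Mul1,r2:7,r3:-15,r4:Mul2,r5:3
c19: CDB Mul1=1512; issue MUL r0<-Mul1 | r0:Mul1,r1:1512,r2:7,r3:-15,r4:Mul2,r5:3
c20: CDB Mul2=-540; issue SUB r5<-Add1 | r0:Mul1,r1:1512,r2:7,r3:-15,r4:-540,r5:Add1
c21: - | r0:Mul1,r1:1512,r2:7,r3:-15,r4:-540,r5:Add1
c22: - | r0:Mul1,r1:1512,r2:7,r3:-15,r4:-540,r5:Add1

STATUS = VALUE 1512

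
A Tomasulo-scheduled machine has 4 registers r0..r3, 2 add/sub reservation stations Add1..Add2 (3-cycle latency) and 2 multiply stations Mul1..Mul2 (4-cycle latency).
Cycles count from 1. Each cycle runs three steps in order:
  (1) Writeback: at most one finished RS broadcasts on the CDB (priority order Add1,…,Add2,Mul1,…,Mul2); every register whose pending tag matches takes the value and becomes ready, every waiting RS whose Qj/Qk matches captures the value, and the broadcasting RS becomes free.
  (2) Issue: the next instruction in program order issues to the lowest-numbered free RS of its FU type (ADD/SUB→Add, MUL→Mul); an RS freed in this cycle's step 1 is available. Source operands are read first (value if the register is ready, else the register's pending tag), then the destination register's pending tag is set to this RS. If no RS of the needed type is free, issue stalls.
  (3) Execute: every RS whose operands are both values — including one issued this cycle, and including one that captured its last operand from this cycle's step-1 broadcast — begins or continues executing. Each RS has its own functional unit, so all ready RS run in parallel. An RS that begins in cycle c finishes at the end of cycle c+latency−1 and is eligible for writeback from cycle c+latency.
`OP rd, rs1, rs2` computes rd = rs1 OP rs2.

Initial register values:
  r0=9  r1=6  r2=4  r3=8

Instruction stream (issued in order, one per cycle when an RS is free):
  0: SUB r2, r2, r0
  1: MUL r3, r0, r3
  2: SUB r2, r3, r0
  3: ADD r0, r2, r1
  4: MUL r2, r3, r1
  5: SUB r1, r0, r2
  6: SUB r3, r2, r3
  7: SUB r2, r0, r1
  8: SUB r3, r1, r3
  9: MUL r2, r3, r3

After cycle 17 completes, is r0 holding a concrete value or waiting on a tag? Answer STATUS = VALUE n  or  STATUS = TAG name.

STATUS = VALUE 69

c1: issue SUB r2<-Add1 | r0:9,r1:6,r2:Add1,r3:8
c2: issue MUL r3<-Mul1 | r0:9,r1:6,r2:Add1,r3:Mul1
c3: issue SUB r2<-Add2 | r0:9,r1:6,r2:Add2,r3:Mul1
c4: CDB Add1=-5; issue ADD r0<-Add1 | r0:Add1,r1:6,r2:Add2,r3:Mul1
c5: issue MUL r2<-Mul2 | r0:Add1,r1:6,r2:Mul2,r3:Mul1
c6: CDB Mul1=72; stall | r0:Add1,r1:6,r2:Mul2,r3:72
c7: stall | r0:Add1,r1:6,r2:Mul2,r3:72
c8: stall | r0:Add1,r1:6,r2:Mul2,r3:72
c9: CDB Add2=63; issue SUB r1<-Add2 | r0:Add1,r1:Add2,r2:Mul2,r3:72
c10: CDB Mul2=432; stall | r0:Add1,r1:Add2,r2:432,r3:72
c11: stall | r0:Add1,r1:Add2,r2:432,r3:72
c12: CDB Add1=69; issue SUB r3<-Add1 | r0:69,r1:Add2,r2:432,r3:Add1
c13: stall | r0:69,r1:Add2,r2:432,r3:Add1
c14: stall | r0:69,r1:Add2,r2:432,r3:Add1
c15: CDB Add1=360; issue SUB r2<-Add1 | r0:69,r1:Add2,r2:Add1,r3:360
c16: CDB Add2=-363; issue SUB r3<-Add2 | r0:69,r1:-363,r2:Add1,r3:Add2
c17: issue MUL r2<-Mul1 | r0:69,r1:-363,r2:Mul1,r3:Add2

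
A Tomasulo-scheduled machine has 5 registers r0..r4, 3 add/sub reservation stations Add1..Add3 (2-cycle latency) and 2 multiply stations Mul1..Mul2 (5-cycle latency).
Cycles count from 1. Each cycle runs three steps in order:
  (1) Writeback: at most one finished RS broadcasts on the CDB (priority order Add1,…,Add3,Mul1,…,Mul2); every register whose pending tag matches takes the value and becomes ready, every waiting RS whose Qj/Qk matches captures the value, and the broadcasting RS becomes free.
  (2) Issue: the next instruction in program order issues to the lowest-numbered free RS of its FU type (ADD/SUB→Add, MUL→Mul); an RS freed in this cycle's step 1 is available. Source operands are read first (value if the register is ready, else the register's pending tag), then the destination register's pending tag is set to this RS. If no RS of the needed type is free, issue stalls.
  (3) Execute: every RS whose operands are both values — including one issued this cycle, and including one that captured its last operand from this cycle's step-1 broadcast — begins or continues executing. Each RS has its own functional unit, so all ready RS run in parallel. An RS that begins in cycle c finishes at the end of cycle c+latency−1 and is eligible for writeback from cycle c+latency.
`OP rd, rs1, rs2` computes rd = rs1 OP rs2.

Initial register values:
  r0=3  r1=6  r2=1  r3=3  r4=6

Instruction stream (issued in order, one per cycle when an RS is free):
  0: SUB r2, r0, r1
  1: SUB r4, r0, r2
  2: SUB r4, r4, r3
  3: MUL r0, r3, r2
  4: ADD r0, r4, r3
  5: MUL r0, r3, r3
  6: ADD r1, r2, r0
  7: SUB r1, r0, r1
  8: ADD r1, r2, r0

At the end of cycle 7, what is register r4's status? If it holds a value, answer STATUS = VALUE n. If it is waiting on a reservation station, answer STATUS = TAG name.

cycle 1: issue SUB r2<-Add1 // r0:3,r1:6,r2:Add1,r3:3,r4:6
cycle 2: issue SUB r4<-Add2 // r0:3,r1:6,r2:Add1,r3:3,r4:Add2
cycle 3: CDB Add1=-3; issue SUB r4<-Add1 // r0:3,r1:6,r2:-3,r3:3,r4:Add1
cycle 4: issue MUL r0<-Mul1 // r0:Mul1,r1:6,r2:-3,r3:3,r4:Add1
cycle 5: CDB Add2=6; issue ADD r0<-Add2 // r0:Add2,r1:6,r2:-3,r3:3,r4:Add1
cycle 6: issue MUL r0<-Mul2 // r0:Mul2,r1:6,r2:-3,r3:3,r4:Add1
cycle 7: CDB Add1=3; issue ADD r1<-Add1 // r0:Mul2,r1:Add1,r2:-3,r3:3,r4:3

STATUS = VALUE 3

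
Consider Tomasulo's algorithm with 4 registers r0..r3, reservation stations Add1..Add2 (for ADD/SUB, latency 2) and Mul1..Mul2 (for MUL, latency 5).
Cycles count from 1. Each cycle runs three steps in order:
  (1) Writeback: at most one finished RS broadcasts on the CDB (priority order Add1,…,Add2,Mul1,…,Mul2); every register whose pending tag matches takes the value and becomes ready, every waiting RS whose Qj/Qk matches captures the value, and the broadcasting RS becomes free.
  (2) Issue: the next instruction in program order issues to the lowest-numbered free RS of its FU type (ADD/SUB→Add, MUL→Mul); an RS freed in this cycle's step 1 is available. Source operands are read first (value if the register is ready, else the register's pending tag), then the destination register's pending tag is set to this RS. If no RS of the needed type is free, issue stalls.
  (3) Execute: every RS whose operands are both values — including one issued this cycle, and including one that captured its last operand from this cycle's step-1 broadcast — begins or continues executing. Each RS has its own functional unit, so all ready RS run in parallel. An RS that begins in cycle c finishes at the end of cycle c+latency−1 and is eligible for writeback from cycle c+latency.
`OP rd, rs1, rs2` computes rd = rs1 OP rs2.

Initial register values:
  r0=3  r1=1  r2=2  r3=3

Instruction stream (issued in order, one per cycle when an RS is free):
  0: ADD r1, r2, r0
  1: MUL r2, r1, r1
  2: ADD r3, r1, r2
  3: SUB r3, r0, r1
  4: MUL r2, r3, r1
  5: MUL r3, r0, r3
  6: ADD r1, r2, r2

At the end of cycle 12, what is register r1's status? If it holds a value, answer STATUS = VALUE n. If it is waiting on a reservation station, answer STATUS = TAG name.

STATUS = TAG Add2

c1: issue ADD r1<-Add1 | r0:3,r1:Add1,r2:2,r3:3
c2: issue MUL r2<-Mul1 | r0:3,r1:Add1,r2:Mul1,r3:3
c3: CDB Add1=5; issue ADD r3<-Add1 | r0:3,r1:5,r2:Mul1,r3:Add1
c4: issue SUB r3<-Add2 | r0:3,r1:5,r2:Mul1,r3:Add2
c5: issue MUL r2<-Mul2 | r0:3,r1:5,r2:Mul2,r3:Add2
c6: CDB Add2=-2; stall | r0:3,r1:5,r2:Mul2,r3:-2
c7: stall | r0:3,r1:5,r2:Mul2,r3:-2
c8: CDB Mul1=25; issue MUL r3<-Mul1 | r0:3,r1:5,r2:Mul2,r3:Mul1
c9: issue ADD r1<-Add2 | r0:3,r1:Add2,r2:Mul2,r3:Mul1
c10: CDB Add1=30 | r0:3,r1:Add2,r2:Mul2,r3:Mul1
c11: CDB Mul2=-10 | r0:3,r1:Add2,r2:-10,r3:Mul1
c12: - | r0:3,r1:Add2,r2:-10,r3:Mul1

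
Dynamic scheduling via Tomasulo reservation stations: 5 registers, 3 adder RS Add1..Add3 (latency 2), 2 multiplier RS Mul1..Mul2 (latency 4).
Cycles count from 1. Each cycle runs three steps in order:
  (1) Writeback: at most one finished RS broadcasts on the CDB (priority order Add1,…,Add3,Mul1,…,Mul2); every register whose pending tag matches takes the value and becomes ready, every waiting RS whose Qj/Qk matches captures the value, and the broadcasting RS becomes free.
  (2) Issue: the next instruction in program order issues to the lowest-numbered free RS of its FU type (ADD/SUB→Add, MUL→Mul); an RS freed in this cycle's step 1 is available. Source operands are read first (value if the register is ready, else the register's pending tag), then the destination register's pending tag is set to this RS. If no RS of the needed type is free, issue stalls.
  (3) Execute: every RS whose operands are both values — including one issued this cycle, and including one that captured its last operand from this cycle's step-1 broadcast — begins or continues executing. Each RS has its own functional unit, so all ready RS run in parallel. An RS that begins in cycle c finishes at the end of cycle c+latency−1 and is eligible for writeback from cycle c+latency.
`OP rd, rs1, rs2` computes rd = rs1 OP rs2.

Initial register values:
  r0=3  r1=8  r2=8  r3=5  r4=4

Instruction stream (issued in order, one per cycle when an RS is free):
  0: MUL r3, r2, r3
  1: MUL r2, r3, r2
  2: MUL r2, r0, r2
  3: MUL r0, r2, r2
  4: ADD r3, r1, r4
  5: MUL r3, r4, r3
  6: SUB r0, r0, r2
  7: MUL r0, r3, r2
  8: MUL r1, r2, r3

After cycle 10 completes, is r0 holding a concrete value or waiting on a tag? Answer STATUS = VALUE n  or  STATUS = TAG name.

c1: issue MUL r3<-Mul1 | r0:3,r1:8,r2:8,r3:Mul1,r4:4
c2: issue MUL r2<-Mul2 | r0:3,r1:8,r2:Mul2,r3:Mul1,r4:4
c3: stall | r0:3,r1:8,r2:Mul2,r3:Mul1,r4:4
c4: stall | r0:3,r1:8,r2:Mul2,r3:Mul1,r4:4
c5: CDB Mul1=40; issue MUL r2<-Mul1 | r0:3,r1:8,r2:Mul1,r3:40,r4:4
c6: stall | r0:3,r1:8,r2:Mul1,r3:40,r4:4
c7: stall | r0:3,r1:8,r2:Mul1,r3:40,r4:4
c8: stall | r0:3,r1:8,r2:Mul1,r3:40,r4:4
c9: CDB Mul2=320; issue MUL r0<-Mul2 | r0:Mul2,r1:8,r2:Mul1,r3:40,r4:4
c10: issue ADD r3<-Add1 | r0:Mul2,r1:8,r2:Mul1,r3:Add1,r4:4

STATUS = TAG Mul2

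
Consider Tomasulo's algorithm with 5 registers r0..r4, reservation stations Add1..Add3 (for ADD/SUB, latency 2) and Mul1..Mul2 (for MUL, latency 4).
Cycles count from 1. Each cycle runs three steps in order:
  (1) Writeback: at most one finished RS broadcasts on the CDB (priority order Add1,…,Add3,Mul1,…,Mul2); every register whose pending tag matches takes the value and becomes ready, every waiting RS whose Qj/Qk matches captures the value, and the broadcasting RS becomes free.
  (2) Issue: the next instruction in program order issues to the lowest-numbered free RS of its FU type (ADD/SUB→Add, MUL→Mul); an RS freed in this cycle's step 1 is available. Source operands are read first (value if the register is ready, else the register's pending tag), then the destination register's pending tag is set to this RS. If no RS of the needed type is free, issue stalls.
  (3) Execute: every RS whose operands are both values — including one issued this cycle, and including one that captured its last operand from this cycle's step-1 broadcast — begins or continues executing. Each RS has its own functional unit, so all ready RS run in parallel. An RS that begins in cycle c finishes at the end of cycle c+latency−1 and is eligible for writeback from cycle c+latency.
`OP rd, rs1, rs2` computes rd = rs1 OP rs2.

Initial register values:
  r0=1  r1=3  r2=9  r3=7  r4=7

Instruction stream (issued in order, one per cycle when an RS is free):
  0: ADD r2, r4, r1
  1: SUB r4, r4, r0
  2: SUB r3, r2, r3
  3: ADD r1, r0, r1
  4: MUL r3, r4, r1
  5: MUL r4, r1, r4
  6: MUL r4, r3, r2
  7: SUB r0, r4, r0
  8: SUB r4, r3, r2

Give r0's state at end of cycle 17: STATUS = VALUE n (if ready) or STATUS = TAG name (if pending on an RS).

cycle 1: issue ADD r2<-Add1 // r0:1,r1:3,r2:Add1,r3:7,r4:7
cycle 2: issue SUB r4<-Add2 // r0:1,r1:3,r2:Add1,r3:7,r4:Add2
cycle 3: CDB Add1=10; issue SUB r3<-Add1 // r0:1,r1:3,r2:10,r3:Add1,r4:Add2
cycle 4: CDB Add2=6; issue ADD r1<-Add2 // r0:1,r1:Add2,r2:10,r3:Add1,r4:6
cycle 5: CDB Add1=3; issue MUL r3<-Mul1 // r0:1,r1:Add2,r2:10,r3:Mul1,r4:6
cycle 6: CDB Add2=4; issue MUL r4<-Mul2 // r0:1,r1:4,r2:10,r3:Mul1,r4:Mul2
cycle 7: stall // r0:1,r1:4,r2:10,r3:Mul1,r4:Mul2
cycle 8: stall // r0:1,r1:4,r2:10,r3:Mul1,r4:Mul2
cycle 9: stall // r0:1,r1:4,r2:10,r3:Mul1,r4:Mul2
cycle 10: CDB Mul1=24; issue MUL r4<-Mul1 // r0:1,r1:4,r2:10,r3:24,r4:Mul1
cycle 11: CDB Mul2=24; issue SUB r0<-Add1 // r0:Add1,r1:4,r2:10,r3:24,r4:Mul1
cycle 12: issue SUB r4<-Add2 // r0:Add1,r1:4,r2:10,r3:24,r4:Add2
cycle 13: - // r0:Add1,r1:4,r2:10,r3:24,r4:Add2
cycle 14: CDB Add2=14 // r0:Add1,r1:4,r2:10,r3:24,r4:14
cycle 15: CDB Mul1=240 // r0:Add1,r1:4,r2:10,r3:24,r4:14
cycle 16: - // r0:Add1,r1:4,r2:10,r3:24,r4:14
cycle 17: CDB Add1=239 // r0:239,r1:4,r2:10,r3:24,r4:14

STATUS = VALUE 239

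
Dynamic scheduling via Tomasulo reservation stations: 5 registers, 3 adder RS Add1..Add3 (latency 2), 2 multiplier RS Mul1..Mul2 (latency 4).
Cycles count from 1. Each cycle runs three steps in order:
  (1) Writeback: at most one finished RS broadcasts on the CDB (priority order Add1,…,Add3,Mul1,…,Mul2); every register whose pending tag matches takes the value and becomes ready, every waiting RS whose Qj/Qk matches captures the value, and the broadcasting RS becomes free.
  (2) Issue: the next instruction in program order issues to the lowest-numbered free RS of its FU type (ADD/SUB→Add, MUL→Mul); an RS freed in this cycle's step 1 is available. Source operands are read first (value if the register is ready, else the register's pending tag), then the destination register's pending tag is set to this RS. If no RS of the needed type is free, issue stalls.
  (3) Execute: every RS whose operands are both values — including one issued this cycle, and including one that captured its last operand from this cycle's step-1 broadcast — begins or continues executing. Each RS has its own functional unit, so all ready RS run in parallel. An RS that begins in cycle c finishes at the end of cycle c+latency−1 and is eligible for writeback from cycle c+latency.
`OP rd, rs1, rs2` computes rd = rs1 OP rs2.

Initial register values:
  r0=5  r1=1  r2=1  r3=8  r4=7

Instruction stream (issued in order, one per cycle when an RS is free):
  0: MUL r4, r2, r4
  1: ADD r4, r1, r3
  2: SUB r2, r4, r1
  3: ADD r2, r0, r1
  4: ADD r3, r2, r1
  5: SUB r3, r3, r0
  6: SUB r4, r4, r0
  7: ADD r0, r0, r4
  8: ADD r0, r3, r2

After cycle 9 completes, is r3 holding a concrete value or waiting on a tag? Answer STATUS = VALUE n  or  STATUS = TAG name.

  c1: issue MUL r4<-Mul1  regs: r0:5,r1:1,r2:1,r3:8,r4:Mul1
  c2: issue ADD r4<-Add1  regs: r0:5,r1:1,r2:1,r3:8,r4:Add1
  c3: issue SUB r2<-Add2  regs: r0:5,r1:1,r2:Add2,r3:8,r4:Add1
  c4: CDB Add1=9; issue ADD r2<-Add1  regs: r0:5,r1:1,r2:Add1,r3:8,r4:9
  c5: CDB Mul1=7; issue ADD r3<-Add3  regs: r0:5,r1:1,r2:Add1,r3:Add3,r4:9
  c6: CDB Add1=6; issue SUB r3<-Add1  regs: r0:5,r1:1,r2:6,r3:Add1,r4:9
  c7: CDB Add2=8; issue SUB r4<-Add2  regs: r0:5,r1:1,r2:6,r3:Add1,r4:Add2
  c8: CDB Add3=7; issue ADD r0<-Add3  regs: r0:Add3,r1:1,r2:6,r3:Add1,r4:Add2
  c9: CDB Add2=4; issue ADD r0<-Add2  regs: r0:Add2,r1:1,r2:6,r3:Add1,r4:4

STATUS = TAG Add1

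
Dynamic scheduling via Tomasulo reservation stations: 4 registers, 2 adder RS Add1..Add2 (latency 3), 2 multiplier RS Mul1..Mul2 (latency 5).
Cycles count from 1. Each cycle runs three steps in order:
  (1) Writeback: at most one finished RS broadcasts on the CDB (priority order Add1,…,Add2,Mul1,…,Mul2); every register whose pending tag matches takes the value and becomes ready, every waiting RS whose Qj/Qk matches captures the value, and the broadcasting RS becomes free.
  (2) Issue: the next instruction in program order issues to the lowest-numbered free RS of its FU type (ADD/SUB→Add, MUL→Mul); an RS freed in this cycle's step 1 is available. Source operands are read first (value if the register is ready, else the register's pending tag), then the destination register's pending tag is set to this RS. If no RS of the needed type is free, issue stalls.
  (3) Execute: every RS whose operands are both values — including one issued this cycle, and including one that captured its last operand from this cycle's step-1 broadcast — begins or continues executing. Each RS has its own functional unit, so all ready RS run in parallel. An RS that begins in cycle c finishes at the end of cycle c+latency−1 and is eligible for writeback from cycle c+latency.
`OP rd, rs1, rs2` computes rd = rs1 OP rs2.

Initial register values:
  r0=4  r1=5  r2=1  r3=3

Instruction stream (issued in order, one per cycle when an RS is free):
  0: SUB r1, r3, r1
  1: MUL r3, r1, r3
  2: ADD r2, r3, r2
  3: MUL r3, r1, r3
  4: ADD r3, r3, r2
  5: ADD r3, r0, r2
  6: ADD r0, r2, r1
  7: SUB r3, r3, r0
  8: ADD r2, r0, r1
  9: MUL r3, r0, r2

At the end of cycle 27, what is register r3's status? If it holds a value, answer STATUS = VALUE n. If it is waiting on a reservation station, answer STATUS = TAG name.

  c1: issue SUB r1<-Add1  regs: r0:4,r1:Add1,r2:1,r3:3
  c2: issue MUL r3<-Mul1  regs: r0:4,r1:Add1,r2:1,r3:Mul1
  c3: issue ADD r2<-Add2  regs: r0:4,r1:Add1,r2:Add2,r3:Mul1
  c4: CDB Add1=-2; issue MUL r3<-Mul2  regs: r0:4,r1:-2,r2:Add2,r3:Mul2
  c5: issue ADD r3<-Add1  regs: r0:4,r1:-2,r2:Add2,r3:Add1
  c6: stall  regs: r0:4,r1:-2,r2:Add2,r3:Add1
  c7: stall  regs: r0:4,r1:-2,r2:Add2,r3:Add1
  c8: stall  regs: r0:4,r1:-2,r2:Add2,r3:Add1
  c9: CDB Mul1=-6; stall  regs: r0:4,r1:-2,r2:Add2,r3:Add1
  c10: stall  regs: r0:4,r1:-2,r2:Add2,r3:Add1
  c11: stall  regs: r0:4,r1:-2,r2:Add2,r3:Add1
  c12: CDB Add2=-5; issue ADD r3<-Add2  regs: r0:4,r1:-2,r2:-5,r3:Add2
  c13: stall  regs: r0:4,r1:-2,r2:-5,r3:Add2
  c14: CDB Mul2=12; stall  regs: r0:4,r1:-2,r2:-5,r3:Add2
  c15: CDB Add2=-1; issue ADD r0<-Add2  regs: r0:Add2,r1:-2,r2:-5,r3:-1
  c16: stall  regs: r0:Add2,r1:-2,r2:-5,r3:-1
  c17: CDB Add1=7; issue SUB r3<-Add1  regs: r0:Add2,r1:-2,r2:-5,r3:Add1
  c18: CDB Add2=-7; issue ADD r2<-Add2  regs: r0:-7,r1:-2,r2:Add2,r3:Add1
  c19: issue MUL r3<-Mul1  regs: r0:-7,r1:-2,r2:Add2,r3:Mul1
  c20: -  regs: r0:-7,r1:-2,r2:Add2,r3:Mul1
  c21: CDB Add1=6  regs: r0:-7,r1:-2,r2:Add2,r3:Mul1
  c22: CDB Add2=-9  regs: r0:-7,r1:-2,r2:-9,r3:Mul1
  c23: -  regs: r0:-7,r1:-2,r2:-9,r3:Mul1
  c24: -  regs: r0:-7,r1:-2,r2:-9,r3:Mul1
  c25: -  regs: r0:-7,r1:-2,r2:-9,r3:Mul1
  c26: -  regs: r0:-7,r1:-2,r2:-9,r3:Mul1
  c27: CDB Mul1=63  regs: r0:-7,r1:-2,r2:-9,r3:63

STATUS = VALUE 63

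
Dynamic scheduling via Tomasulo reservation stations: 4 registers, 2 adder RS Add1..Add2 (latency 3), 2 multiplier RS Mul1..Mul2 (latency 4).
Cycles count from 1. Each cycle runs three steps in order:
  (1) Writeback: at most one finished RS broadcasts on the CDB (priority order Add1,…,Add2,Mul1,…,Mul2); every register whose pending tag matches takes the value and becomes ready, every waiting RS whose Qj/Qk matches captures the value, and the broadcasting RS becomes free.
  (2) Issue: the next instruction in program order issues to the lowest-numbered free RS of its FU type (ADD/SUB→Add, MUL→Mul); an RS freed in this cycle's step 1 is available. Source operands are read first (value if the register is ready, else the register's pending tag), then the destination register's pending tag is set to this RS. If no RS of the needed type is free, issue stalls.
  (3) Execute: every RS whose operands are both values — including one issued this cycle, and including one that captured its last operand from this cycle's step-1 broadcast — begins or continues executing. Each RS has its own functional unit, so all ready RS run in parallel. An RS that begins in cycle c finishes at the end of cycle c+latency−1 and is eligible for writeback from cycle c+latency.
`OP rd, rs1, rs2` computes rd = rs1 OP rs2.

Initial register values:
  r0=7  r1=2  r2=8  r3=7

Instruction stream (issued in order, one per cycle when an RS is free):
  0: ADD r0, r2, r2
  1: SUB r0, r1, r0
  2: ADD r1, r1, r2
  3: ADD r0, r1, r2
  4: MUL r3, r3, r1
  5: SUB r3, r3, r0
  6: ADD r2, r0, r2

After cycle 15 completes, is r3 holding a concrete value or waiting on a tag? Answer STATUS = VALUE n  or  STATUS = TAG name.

cycle 1: issue ADD r0<-Add1 // r0:Add1,r1:2,r2:8,r3:7
cycle 2: issue SUB r0<-Add2 // r0:Add2,r1:2,r2:8,r3:7
cycle 3: stall // r0:Add2,r1:2,r2:8,r3:7
cycle 4: CDB Add1=16; issue ADD r1<-Add1 // r0:Add2,r1:Add1,r2:8,r3:7
cycle 5: stall // r0:Add2,r1:Add1,r2:8,r3:7
cycle 6: stall // r0:Add2,r1:Add1,r2:8,r3:7
cycle 7: CDB Add1=10; issue ADD r0<-Add1 // r0:Add1,r1:10,r2:8,r3:7
cycle 8: CDB Add2=-14; issue MUL r3<-Mul1 // r0:Add1,r1:10,r2:8,r3:Mul1
cycle 9: issue SUB r3<-Add2 // r0:Add1,r1:10,r2:8,r3:Add2
cycle 10: CDB Add1=18; issue ADD r2<-Add1 // r0:18,r1:10,r2:Add1,r3:Add2
cycle 11: - // r0:18,r1:10,r2:Add1,r3:Add2
cycle 12: CDB Mul1=70 // r0:18,r1:10,r2:Add1,r3:Add2
cycle 13: CDB Add1=26 // r0:18,r1:10,r2:26,r3:Add2
cycle 14: - // r0:18,r1:10,r2:26,r3:Add2
cycle 15: CDB Add2=52 // r0:18,r1:10,r2:26,r3:52

STATUS = VALUE 52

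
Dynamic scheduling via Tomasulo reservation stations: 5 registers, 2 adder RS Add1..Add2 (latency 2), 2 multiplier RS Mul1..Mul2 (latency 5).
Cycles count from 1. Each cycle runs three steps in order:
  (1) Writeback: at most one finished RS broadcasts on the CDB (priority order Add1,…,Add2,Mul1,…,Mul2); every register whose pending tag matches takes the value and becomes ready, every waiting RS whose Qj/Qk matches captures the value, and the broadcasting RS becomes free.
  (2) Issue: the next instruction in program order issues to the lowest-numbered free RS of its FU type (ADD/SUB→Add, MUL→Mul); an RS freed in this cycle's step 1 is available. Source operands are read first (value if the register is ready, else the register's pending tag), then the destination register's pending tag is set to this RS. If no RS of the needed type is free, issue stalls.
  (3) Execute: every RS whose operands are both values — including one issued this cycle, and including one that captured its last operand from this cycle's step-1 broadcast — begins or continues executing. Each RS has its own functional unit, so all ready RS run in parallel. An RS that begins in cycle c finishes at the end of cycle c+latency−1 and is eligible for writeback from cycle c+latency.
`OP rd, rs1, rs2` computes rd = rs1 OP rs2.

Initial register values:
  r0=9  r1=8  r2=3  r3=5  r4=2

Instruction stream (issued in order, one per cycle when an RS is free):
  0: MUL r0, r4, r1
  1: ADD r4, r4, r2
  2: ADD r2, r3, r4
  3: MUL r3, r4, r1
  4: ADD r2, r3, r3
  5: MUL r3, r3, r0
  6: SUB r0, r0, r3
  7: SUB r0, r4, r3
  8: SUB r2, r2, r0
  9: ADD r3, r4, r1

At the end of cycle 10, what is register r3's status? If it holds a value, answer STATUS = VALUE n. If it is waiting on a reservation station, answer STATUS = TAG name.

  c1: issue MUL r0<-Mul1  regs: r0:Mul1,r1:8,r2:3,r3:5,r4:2
  c2: issue ADD r4<-Add1  regs: r0:Mul1,r1:8,r2:3,r3:5,r4:Add1
  c3: issue ADD r2<-Add2  regs: r0:Mul1,r1:8,r2:Add2,r3:5,r4:Add1
  c4: CDB Add1=5; issue MUL r3<-Mul2  regs: r0:Mul1,r1:8,r2:Add2,r3:Mul2,r4:5
  c5: issue ADD r2<-Add1  regs: r0:Mul1,r1:8,r2:Add1,r3:Mul2,r4:5
  c6: CDB Add2=10; stall  regs: r0:Mul1,r1:8,r2:Add1,r3:Mul2,r4:5
  c7: CDB Mul1=16; issue MUL r3<-Mul1  regs: r0:16,r1:8,r2:Add1,r3:Mul1,r4:5
  c8: issue SUB r0<-Add2  regs: r0:Add2,r1:8,r2:Add1,r3:Mul1,r4:5
  c9: CDB Mul2=40; stall  regs: r0:Add2,r1:8,r2:Add1,r3:Mul1,r4:5
  c10: stall  regs: r0:Add2,r1:8,r2:Add1,r3:Mul1,r4:5

STATUS = TAG Mul1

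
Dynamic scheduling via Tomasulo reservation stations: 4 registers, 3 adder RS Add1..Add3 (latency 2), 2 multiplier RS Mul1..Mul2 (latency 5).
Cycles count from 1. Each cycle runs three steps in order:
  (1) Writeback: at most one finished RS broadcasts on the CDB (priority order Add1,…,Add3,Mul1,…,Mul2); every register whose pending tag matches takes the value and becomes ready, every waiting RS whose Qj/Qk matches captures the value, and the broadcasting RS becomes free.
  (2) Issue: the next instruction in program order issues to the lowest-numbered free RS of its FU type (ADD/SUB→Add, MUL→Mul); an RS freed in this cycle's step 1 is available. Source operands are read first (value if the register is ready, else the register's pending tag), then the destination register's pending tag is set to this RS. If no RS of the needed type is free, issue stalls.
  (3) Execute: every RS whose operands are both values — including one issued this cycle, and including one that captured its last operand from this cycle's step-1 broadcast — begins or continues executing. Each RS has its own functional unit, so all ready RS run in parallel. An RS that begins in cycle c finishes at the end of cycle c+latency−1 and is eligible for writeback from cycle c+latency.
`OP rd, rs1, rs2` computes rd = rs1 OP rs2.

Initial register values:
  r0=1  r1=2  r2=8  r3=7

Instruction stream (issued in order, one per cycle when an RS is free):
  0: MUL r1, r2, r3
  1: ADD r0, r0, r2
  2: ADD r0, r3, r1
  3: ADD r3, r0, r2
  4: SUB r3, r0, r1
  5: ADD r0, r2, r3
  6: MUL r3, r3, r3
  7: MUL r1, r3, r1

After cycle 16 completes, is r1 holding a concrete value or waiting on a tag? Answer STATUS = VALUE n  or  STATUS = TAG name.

STATUS = TAG Mul2

c1: issue MUL r1<-Mul1 | r0:1,r1:Mul1,r2:8,r3:7
c2: issue ADD r0<-Add1 | r0:Add1,r1:Mul1,r2:8,r3:7
c3: issue ADD r0<-Add2 | r0:Add2,r1:Mul1,r2:8,r3:7
c4: CDB Add1=9; issue ADD r3<-Add1 | r0:Add2,r1:Mul1,r2:8,r3:Add1
c5: issue SUB r3<-Add3 | r0:Add2,r1:Mul1,r2:8,r3:Add3
c6: CDB Mul1=56; stall | r0:Add2,r1:56,r2:8,r3:Add3
c7: stall | r0:Add2,r1:56,r2:8,r3:Add3
c8: CDB Add2=63; issue ADD r0<-Add2 | r0:Add2,r1:56,r2:8,r3:Add3
c9: issue MUL r3<-Mul1 | r0:Add2,r1:56,r2:8,r3:Mul1
c10: CDB Add1=71; issue MUL r1<-Mul2 | r0:Add2,r1:Mul2,r2:8,r3:Mul1
c11: CDB Add3=7 | r0:Add2,r1:Mul2,r2:8,r3:Mul1
c12: - | r0:Add2,r1:Mul2,r2:8,r3:Mul1
c13: CDB Add2=15 | r0:15,r1:Mul2,r2:8,r3:Mul1
c14: - | r0:15,r1:Mul2,r2:8,r3:Mul1
c15: - | r0:15,r1:Mul2,r2:8,r3:Mul1
c16: CDB Mul1=49 | r0:15,r1:Mul2,r2:8,r3:49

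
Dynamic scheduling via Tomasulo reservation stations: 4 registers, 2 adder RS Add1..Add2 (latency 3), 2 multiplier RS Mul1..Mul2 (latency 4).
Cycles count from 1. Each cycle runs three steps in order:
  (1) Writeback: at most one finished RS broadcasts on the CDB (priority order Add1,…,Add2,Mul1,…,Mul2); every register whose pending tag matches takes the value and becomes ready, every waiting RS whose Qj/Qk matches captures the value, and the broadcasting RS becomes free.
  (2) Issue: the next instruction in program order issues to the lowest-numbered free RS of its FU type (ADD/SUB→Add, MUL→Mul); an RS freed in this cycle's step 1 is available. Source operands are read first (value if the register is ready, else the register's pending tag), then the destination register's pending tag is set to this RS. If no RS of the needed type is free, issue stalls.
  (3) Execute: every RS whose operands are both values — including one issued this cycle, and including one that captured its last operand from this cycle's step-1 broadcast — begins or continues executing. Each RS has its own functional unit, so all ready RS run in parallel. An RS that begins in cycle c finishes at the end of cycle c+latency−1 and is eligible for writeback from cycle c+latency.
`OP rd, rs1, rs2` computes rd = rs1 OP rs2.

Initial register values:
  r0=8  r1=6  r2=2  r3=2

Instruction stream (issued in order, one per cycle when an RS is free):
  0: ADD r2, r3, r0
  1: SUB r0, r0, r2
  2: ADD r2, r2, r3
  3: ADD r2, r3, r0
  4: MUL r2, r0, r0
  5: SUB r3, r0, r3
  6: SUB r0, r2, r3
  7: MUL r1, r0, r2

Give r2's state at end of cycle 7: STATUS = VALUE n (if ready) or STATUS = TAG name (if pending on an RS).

STATUS = TAG Add1

c1: issue ADD r2<-Add1 | r0:8,r1:6,r2:Add1,r3:2
c2: issue SUB r0<-Add2 | r0:Add2,r1:6,r2:Add1,r3:2
c3: stall | r0:Add2,r1:6,r2:Add1,r3:2
c4: CDB Add1=10; issue ADD r2<-Add1 | r0:Add2,r1:6,r2:Add1,r3:2
c5: stall | r0:Add2,r1:6,r2:Add1,r3:2
c6: stall | r0:Add2,r1:6,r2:Add1,r3:2
c7: CDB Add1=12; issue ADD r2<-Add1 | r0:Add2,r1:6,r2:Add1,r3:2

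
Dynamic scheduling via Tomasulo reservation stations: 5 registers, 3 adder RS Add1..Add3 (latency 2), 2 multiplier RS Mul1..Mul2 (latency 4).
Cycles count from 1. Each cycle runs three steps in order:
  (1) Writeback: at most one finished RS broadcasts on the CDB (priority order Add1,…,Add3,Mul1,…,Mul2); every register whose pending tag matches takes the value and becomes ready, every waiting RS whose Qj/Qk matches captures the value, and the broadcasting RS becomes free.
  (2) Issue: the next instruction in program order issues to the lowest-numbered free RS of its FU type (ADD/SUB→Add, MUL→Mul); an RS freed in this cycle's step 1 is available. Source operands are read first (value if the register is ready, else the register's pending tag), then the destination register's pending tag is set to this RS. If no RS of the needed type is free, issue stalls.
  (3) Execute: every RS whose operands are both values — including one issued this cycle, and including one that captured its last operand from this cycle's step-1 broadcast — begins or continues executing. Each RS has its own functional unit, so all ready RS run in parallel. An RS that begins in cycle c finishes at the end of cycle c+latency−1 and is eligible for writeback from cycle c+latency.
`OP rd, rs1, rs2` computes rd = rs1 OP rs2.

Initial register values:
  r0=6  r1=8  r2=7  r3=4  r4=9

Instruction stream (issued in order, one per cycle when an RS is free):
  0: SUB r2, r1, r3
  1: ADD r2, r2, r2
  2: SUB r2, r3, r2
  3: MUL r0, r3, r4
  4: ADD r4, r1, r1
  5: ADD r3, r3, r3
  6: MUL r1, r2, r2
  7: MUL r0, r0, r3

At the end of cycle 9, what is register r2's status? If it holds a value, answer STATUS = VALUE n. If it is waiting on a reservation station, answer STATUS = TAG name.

  c1: issue SUB r2<-Add1  regs: r0:6,r1:8,r2:Add1,r3:4,r4:9
  c2: issue ADD r2<-Add2  regs: r0:6,r1:8,r2:Add2,r3:4,r4:9
  c3: CDB Add1=4; issue SUB r2<-Add1  regs: r0:6,r1:8,r2:Add1,r3:4,r4:9
  c4: issue MUL r0<-Mul1  regs: r0:Mul1,r1:8,r2:Add1,r3:4,r4:9
  c5: CDB Add2=8; issue ADD r4<-Add2  regs: r0:Mul1,r1:8,r2:Add1,r3:4,r4:Add2
  c6: issue ADD r3<-Add3  regs: r0:Mul1,r1:8,r2:Add1,r3:Add3,r4:Add2
  c7: CDB Add1=-4; issue MUL r1<-Mul2  regs: r0:Mul1,r1:Mul2,r2:-4,r3:Add3,r4:Add2
  c8: CDB Add2=16; stall  regs: r0:Mul1,r1:Mul2,r2:-4,r3:Add3,r4:16
  c9: CDB Add3=8; stall  regs: r0:Mul1,r1:Mul2,r2:-4,r3:8,r4:16

STATUS = VALUE -4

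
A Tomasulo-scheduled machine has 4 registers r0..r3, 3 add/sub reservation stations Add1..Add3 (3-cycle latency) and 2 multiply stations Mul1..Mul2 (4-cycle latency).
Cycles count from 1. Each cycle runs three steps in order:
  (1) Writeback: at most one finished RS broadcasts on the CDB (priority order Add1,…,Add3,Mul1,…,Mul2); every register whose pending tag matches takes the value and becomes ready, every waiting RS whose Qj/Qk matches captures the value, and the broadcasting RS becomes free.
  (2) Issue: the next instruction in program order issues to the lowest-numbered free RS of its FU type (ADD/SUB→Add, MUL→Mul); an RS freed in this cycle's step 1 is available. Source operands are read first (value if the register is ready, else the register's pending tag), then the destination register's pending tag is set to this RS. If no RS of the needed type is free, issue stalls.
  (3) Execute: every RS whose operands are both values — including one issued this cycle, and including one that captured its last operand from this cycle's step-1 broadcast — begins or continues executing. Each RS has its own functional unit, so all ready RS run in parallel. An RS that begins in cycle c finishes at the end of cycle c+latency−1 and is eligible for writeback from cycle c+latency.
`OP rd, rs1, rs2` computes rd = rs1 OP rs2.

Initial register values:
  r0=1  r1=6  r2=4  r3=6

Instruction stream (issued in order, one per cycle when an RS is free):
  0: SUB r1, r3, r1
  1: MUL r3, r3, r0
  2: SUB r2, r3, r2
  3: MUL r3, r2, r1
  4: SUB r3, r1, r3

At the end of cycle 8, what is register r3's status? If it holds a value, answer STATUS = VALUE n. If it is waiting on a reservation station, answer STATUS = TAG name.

c1: issue SUB r1<-Add1 | r0:1,r1:Add1,r2:4,r3:6
c2: issue MUL r3<-Mul1 | r0:1,r1:Add1,r2:4,r3:Mul1
c3: issue SUB r2<-Add2 | r0:1,r1:Add1,r2:Add2,r3:Mul1
c4: CDB Add1=0; issue MUL r3<-Mul2 | r0:1,r1:0,r2:Add2,r3:Mul2
c5: issue SUB r3<-Add1 | r0:1,r1:0,r2:Add2,r3:Add1
c6: CDB Mul1=6 | r0:1,r1:0,r2:Add2,r3:Add1
c7: - | r0:1,r1:0,r2:Add2,r3:Add1
c8: - | r0:1,r1:0,r2:Add2,r3:Add1

STATUS = TAG Add1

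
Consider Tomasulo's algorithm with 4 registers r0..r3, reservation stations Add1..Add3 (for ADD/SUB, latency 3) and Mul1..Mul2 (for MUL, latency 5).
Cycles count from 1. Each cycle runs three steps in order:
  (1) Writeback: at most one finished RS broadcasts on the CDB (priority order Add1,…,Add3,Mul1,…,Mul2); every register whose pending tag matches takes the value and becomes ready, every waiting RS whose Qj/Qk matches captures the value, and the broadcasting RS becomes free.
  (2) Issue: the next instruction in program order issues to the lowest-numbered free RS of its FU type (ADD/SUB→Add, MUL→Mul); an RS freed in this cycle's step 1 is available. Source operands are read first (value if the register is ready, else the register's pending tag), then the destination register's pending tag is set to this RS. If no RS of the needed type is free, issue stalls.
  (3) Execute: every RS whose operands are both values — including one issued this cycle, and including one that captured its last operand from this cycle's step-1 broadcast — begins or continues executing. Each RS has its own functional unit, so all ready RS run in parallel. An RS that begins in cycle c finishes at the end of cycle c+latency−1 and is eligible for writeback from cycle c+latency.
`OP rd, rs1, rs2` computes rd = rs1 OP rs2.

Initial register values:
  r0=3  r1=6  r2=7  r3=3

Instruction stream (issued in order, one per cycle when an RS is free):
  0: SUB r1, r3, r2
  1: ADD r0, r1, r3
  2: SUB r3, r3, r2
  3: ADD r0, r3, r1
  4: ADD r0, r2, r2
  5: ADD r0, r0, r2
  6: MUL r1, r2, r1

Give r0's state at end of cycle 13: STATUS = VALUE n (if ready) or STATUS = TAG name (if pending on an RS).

  c1: issue SUB r1<-Add1  regs: r0:3,r1:Add1,r2:7,r3:3
  c2: issue ADD r0<-Add2  regs: r0:Add2,r1:Add1,r2:7,r3:3
  c3: issue SUB r3<-Add3  regs: r0:Add2,r1:Add1,r2:7,r3:Add3
  c4: CDB Add1=-4; issue ADD r0<-Add1  regs: r0:Add1,r1:-4,r2:7,r3:Add3
  c5: stall  regs: r0:Add1,r1:-4,r2:7,r3:Add3
  c6: CDB Add3=-4; issue ADD r0<-Add3  regs: r0:Add3,r1:-4,r2:7,r3:-4
  c7: CDB Add2=-1; issue ADD r0<-Add2  regs: r0:Add2,r1:-4,r2:7,r3:-4
  c8: issue MUL r1<-Mul1  regs: r0:Add2,r1:Mul1,r2:7,r3:-4
  c9: CDB Add1=-8  regs: r0:Add2,r1:Mul1,r2:7,r3:-4
  c10: CDB Add3=14  regs: r0:Add2,r1:Mul1,r2:7,r3:-4
  c11: -  regs: r0:Add2,r1:Mul1,r2:7,r3:-4
  c12: -  regs: r0:Add2,r1:Mul1,r2:7,r3:-4
  c13: CDB Add2=21  regs: r0:21,r1:Mul1,r2:7,r3:-4

STATUS = VALUE 21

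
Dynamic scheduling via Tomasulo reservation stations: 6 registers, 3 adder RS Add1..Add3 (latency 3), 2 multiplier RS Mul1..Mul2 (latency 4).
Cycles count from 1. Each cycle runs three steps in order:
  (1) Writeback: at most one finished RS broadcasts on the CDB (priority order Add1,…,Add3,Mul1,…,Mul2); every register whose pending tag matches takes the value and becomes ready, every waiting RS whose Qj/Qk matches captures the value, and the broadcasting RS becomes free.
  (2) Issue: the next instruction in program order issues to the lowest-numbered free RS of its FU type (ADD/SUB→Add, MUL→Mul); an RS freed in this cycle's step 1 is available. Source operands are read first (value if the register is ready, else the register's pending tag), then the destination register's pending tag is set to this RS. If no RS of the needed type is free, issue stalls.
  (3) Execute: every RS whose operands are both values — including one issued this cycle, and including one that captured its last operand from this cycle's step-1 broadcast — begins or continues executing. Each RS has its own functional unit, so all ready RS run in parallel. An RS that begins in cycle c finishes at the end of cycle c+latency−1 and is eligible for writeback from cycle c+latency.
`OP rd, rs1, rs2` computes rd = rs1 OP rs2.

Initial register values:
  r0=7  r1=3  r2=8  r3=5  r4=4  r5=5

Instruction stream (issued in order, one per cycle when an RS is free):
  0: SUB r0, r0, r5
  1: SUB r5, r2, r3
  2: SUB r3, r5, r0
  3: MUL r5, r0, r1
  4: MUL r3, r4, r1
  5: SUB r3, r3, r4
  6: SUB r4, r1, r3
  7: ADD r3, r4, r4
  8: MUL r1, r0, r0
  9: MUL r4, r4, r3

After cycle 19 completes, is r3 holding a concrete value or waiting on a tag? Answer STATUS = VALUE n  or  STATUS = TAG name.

STATUS = VALUE -10

  c1: issue SUB r0<-Add1  regs: r0:Add1,r1:3,r2:8,r3:5,r4:4,r5:5
  c2: issue SUB r5<-Add2  regs: r0:Add1,r1:3,r2:8,r3:5,r4:4,r5:Add2
  c3: issue SUB r3<-Add3  regs: r0:Add1,r1:3,r2:8,r3:Add3,r4:4,r5:Add2
  c4: CDB Add1=2; issue MUL r5<-Mul1  regs: r0:2,r1:3,r2:8,r3:Add3,r4:4,r5:Mul1
  c5: CDB Add2=3; issue MUL r3<-Mul2  regs: r0:2,r1:3,r2:8,r3:Mul2,r4:4,r5:Mul1
  c6: issue SUB r3<-Add1  regs: r0:2,r1:3,r2:8,r3:Add1,r4:4,r5:Mul1
  c7: issue SUB r4<-Add2  regs: r0:2,r1:3,r2:8,r3:Add1,r4:Add2,r5:Mul1
  c8: CDB Add3=1; issue ADD r3<-Add3  regs: r0:2,r1:3,r2:8,r3:Add3,r4:Add2,r5:Mul1
  c9: CDB Mul1=6; issue MUL r1<-Mul1  regs: r0:2,r1:Mul1,r2:8,r3:Add3,r4:Add2,r5:6
  c10: CDB Mul2=12; issue MUL r4<-Mul2  regs: r0:2,r1:Mul1,r2:8,r3:Add3,r4:Mul2,r5:6
  c11: -  regs: r0:2,r1:Mul1,r2:8,r3:Add3,r4:Mul2,r5:6
  c12: -  regs: r0:2,r1:Mul1,r2:8,r3:Add3,r4:Mul2,r5:6
  c13: CDB Add1=8  regs: r0:2,r1:Mul1,r2:8,r3:Add3,r4:Mul2,r5:6
  c14: CDB Mul1=4  regs: r0:2,r1:4,r2:8,r3:Add3,r4:Mul2,r5:6
  c15: -  regs: r0:2,r1:4,r2:8,r3:Add3,r4:Mul2,r5:6
  c16: CDB Add2=-5  regs: r0:2,r1:4,r2:8,r3:Add3,r4:Mul2,r5:6
  c17: -  regs: r0:2,r1:4,r2:8,r3:Add3,r4:Mul2,r5:6
  c18: -  regs: r0:2,r1:4,r2:8,r3:Add3,r4:Mul2,r5:6
  c19: CDB Add3=-10  regs: r0:2,r1:4,r2:8,r3:-10,r4:Mul2,r5:6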